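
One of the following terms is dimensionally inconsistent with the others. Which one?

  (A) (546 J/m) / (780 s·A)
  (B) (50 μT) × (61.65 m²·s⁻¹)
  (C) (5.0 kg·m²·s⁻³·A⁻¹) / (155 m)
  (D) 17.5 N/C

(B)

Expand each in SI base units:
  (A) [kg·m·s⁻²] / [s·A] = kg·m·s⁻³·A⁻¹
  (B) [kg·s⁻²·A⁻¹] · [m²·s⁻¹] = kg·m²·s⁻³·A⁻¹
  (C) [kg·m²·s⁻³·A⁻¹] / [m] = kg·m·s⁻³·A⁻¹
  (D) N·C⁻¹ = kg·m·s⁻²·(s·A)⁻¹ = kg·m·s⁻³·A⁻¹
All reduce to kg·m·s⁻³·A⁻¹ except (B), which is kg·m²·s⁻³·A⁻¹.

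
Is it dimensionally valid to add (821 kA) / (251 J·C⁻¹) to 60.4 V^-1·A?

Yes

Reduce each to base SI dimensions:
  (821 kA) / (251 J·C⁻¹):  [A] / [kg·m²·s⁻³·A⁻¹] = kg⁻¹·m⁻²·s³·A²
  60.4 V^-1·A:  A·V⁻¹ = A·(J·C⁻¹)⁻¹ = kg⁻¹·m⁻²·s³·A²
Both are kg⁻¹·m⁻²·s³·A², so they have the same dimensions and can be added.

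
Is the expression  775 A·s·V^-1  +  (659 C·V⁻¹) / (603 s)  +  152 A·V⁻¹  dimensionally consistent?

Expand each in SI base units:
  775 A·s·V^-1:  A·s·V⁻¹ = A·s·(J·C⁻¹)⁻¹ = kg⁻¹·m⁻²·s⁴·A²
  (659 C·V⁻¹) / (603 s):  [kg⁻¹·m⁻²·s⁴·A²] / [s] = kg⁻¹·m⁻²·s³·A²
  152 A·V⁻¹:  A·V⁻¹ = A·(J·C⁻¹)⁻¹ = kg⁻¹·m⁻²·s³·A²
The terms do not share a single dimension (kg⁻¹·m⁻²·s³·A² vs kg⁻¹·m⁻²·s⁴·A²).

No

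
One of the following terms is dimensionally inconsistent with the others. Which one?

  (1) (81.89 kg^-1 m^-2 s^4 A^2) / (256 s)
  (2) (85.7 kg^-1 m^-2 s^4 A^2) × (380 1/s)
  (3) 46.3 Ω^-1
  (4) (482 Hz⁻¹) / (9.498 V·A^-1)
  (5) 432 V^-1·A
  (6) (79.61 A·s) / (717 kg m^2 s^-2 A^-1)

Reduce each to base SI dimensions:
  (1) [kg⁻¹·m⁻²·s⁴·A²] / [s] = kg⁻¹·m⁻²·s³·A²
  (2) [kg⁻¹·m⁻²·s⁴·A²] · [s⁻¹] = kg⁻¹·m⁻²·s³·A²
  (3) Ω⁻¹ = (V·A⁻¹)⁻¹ = kg⁻¹·m⁻²·s³·A²
  (4) [s] / [kg·m²·s⁻³·A⁻²] = kg⁻¹·m⁻²·s⁴·A²
  (5) A·V⁻¹ = A·(J·C⁻¹)⁻¹ = kg⁻¹·m⁻²·s³·A²
  (6) [s·A] / [kg·m²·s⁻²·A⁻¹] = kg⁻¹·m⁻²·s³·A²
All reduce to kg⁻¹·m⁻²·s³·A² except (4), which is kg⁻¹·m⁻²·s⁴·A².

(4)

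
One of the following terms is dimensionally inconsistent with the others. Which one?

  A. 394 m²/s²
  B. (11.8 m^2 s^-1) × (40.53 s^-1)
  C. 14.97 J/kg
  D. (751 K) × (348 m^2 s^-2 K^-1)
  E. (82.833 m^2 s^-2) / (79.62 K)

In SI base units:
  A. m²·s⁻²
  B. [m²·s⁻¹] · [s⁻¹] = m²·s⁻²
  C. J·kg⁻¹ = N·m·kg⁻¹ = m²·s⁻²
  D. [K] · [m²·s⁻²·K⁻¹] = m²·s⁻²
  E. [m²·s⁻²] / [K] = m²·s⁻²·K⁻¹
All reduce to m²·s⁻² except E., which is m²·s⁻²·K⁻¹.

E.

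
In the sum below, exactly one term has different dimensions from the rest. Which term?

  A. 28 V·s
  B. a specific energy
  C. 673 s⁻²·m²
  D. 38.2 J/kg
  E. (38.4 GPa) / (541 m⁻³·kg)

In SI base units:
  A. V·s = J·C⁻¹·s = kg·m²·s⁻²·A⁻¹
  B. [specific energy] = m²·s⁻²
  C. m²·s⁻²
  D. J·kg⁻¹ = N·m·kg⁻¹ = m²·s⁻²
  E. [kg·m⁻¹·s⁻²] / [kg·m⁻³] = m²·s⁻²
All reduce to m²·s⁻² except A., which is kg·m²·s⁻²·A⁻¹.

A.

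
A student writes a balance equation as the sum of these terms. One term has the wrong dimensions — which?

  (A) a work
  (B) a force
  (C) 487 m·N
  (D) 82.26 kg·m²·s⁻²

Work out the base dimensions of each:
  (A) [work] = kg·m²·s⁻²
  (B) [force] = kg·m·s⁻²
  (C) N·m = kg·m·s⁻²·m = kg·m²·s⁻²
  (D) kg·m²·s⁻²
All reduce to kg·m²·s⁻² except (B), which is kg·m·s⁻².

(B)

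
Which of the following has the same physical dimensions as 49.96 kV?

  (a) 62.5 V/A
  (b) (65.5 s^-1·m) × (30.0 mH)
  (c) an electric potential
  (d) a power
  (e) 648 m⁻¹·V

Reference: V = J·C⁻¹ = kg·m²·s⁻³·A⁻¹.
Each option:
  (a) V·A⁻¹ = J·C⁻¹·A⁻¹ = kg·m²·s⁻³·A⁻²
  (b) [m·s⁻¹] · [kg·m²·s⁻²·A⁻²] = kg·m³·s⁻³·A⁻²
  (c) [electric potential] = kg·m²·s⁻³·A⁻¹  ← same
  (d) [power] = kg·m²·s⁻³
  (e) V·m⁻¹ = J·C⁻¹·m⁻¹ = kg·m·s⁻³·A⁻¹
Only (c) matches kg·m²·s⁻³·A⁻¹.

(c)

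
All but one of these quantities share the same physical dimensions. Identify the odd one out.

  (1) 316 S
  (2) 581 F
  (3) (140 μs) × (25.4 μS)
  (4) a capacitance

(1)

Work out the base dimensions of each:
  (1) S = Ω⁻¹ = kg⁻¹·m⁻²·s³·A²
  (2) F = C·V⁻¹ = kg⁻¹·m⁻²·s⁴·A²
  (3) [s] · [kg⁻¹·m⁻²·s³·A²] = kg⁻¹·m⁻²·s⁴·A²
  (4) [capacitance] = kg⁻¹·m⁻²·s⁴·A²
All reduce to kg⁻¹·m⁻²·s⁴·A² except (1), which is kg⁻¹·m⁻²·s³·A².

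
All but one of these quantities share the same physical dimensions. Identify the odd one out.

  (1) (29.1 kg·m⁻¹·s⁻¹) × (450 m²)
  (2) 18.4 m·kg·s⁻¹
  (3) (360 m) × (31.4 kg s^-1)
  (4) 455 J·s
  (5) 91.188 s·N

In SI base units:
  (1) [kg·m⁻¹·s⁻¹] · [m²] = kg·m·s⁻¹
  (2) kg·m·s⁻¹
  (3) [m] · [kg·s⁻¹] = kg·m·s⁻¹
  (4) J·s = N·m·s = kg·m²·s⁻¹
  (5) N·s = kg·m·s⁻²·s = kg·m·s⁻¹
All reduce to kg·m·s⁻¹ except (4), which is kg·m²·s⁻¹.

(4)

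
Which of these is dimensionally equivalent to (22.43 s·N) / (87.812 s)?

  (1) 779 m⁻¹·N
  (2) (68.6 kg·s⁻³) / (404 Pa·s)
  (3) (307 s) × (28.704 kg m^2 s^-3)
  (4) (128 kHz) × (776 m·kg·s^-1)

(4)

Reference: [kg·m·s⁻¹] / [s] = kg·m·s⁻².
Each option:
  (1) N·m⁻¹ = kg·m·s⁻²·m⁻¹ = kg·s⁻²
  (2) [kg·s⁻³] / [kg·m⁻¹·s⁻¹] = m·s⁻²
  (3) [s] · [kg·m²·s⁻³] = kg·m²·s⁻²
  (4) [s⁻¹] · [kg·m·s⁻¹] = kg·m·s⁻²  ← same
Only (4) matches kg·m·s⁻².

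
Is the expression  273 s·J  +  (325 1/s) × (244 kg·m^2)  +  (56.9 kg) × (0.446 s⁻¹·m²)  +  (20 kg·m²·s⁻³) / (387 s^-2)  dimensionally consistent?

Expand each in SI base units:
  273 s·J:  J·s = N·m·s = kg·m²·s⁻¹
  (325 1/s) × (244 kg·m^2):  [s⁻¹] · [kg·m²] = kg·m²·s⁻¹
  (56.9 kg) × (0.446 s⁻¹·m²):  [kg] · [m²·s⁻¹] = kg·m²·s⁻¹
  (20 kg·m²·s⁻³) / (387 s^-2):  [kg·m²·s⁻³] / [s⁻²] = kg·m²·s⁻¹
Every term reduces to kg·m²·s⁻¹.

Yes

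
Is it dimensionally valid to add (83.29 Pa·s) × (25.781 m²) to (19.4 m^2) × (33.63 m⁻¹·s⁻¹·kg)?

Yes

In SI base units:
  (83.29 Pa·s) × (25.781 m²):  [kg·m⁻¹·s⁻¹] · [m²] = kg·m·s⁻¹
  (19.4 m^2) × (33.63 m⁻¹·s⁻¹·kg):  [m²] · [kg·m⁻¹·s⁻¹] = kg·m·s⁻¹
Both are kg·m·s⁻¹, so they have the same dimensions and can be added.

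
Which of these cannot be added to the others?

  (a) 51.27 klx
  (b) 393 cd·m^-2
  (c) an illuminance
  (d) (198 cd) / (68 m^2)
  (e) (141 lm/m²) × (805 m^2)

Work out the base dimensions of each:
  (a) lx = lm·m⁻² = m⁻²·cd
  (b) cd·m⁻² = m⁻²·cd
  (c) [illuminance] = m⁻²·cd
  (d) [cd] / [m²] = m⁻²·cd
  (e) [m⁻²·cd] · [m²] = cd
All reduce to m⁻²·cd except (e), which is cd.

(e)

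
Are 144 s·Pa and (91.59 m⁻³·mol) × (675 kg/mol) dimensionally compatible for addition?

No

Reduce each to base SI dimensions:
  144 s·Pa:  Pa·s = N·m⁻²·s = kg·m⁻¹·s⁻¹
  (91.59 m⁻³·mol) × (675 kg/mol):  [m⁻³·mol] · [kg·mol⁻¹] = kg·m⁻³
kg·m⁻¹·s⁻¹ ≠ kg·m⁻³, so they cannot be added.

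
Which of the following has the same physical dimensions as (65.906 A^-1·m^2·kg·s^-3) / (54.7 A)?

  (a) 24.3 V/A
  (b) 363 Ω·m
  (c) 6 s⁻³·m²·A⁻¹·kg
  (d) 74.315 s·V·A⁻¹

Reference: [kg·m²·s⁻³·A⁻¹] / [A] = kg·m²·s⁻³·A⁻².
Each option:
  (a) V·A⁻¹ = J·C⁻¹·A⁻¹ = kg·m²·s⁻³·A⁻²  ← same
  (b) Ω·m = V·A⁻¹·m = kg·m³·s⁻³·A⁻²
  (c) kg·m²·s⁻³·A⁻¹
  (d) V·s·A⁻¹ = J·C⁻¹·s·A⁻¹ = kg·m²·s⁻²·A⁻²
Only (a) matches kg·m²·s⁻³·A⁻².

(a)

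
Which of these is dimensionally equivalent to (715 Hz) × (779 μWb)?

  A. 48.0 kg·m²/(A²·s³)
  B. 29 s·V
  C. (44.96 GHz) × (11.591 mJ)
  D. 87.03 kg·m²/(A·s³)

Reference: [s⁻¹] · [kg·m²·s⁻²·A⁻¹] = kg·m²·s⁻³·A⁻¹.
Each option:
  A. kg·m²·s⁻³·A⁻²
  B. V·s = J·C⁻¹·s = kg·m²·s⁻²·A⁻¹
  C. [s⁻¹] · [kg·m²·s⁻²] = kg·m²·s⁻³
  D. kg·m²·s⁻³·A⁻¹  ← same
Only D. matches kg·m²·s⁻³·A⁻¹.

D.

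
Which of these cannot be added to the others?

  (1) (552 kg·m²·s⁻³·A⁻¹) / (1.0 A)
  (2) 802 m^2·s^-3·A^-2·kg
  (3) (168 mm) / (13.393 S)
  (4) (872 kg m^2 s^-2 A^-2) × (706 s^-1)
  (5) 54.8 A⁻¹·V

Expand each in SI base units:
  (1) [kg·m²·s⁻³·A⁻¹] / [A] = kg·m²·s⁻³·A⁻²
  (2) kg·m²·s⁻³·A⁻²
  (3) [m] / [kg⁻¹·m⁻²·s³·A²] = kg·m³·s⁻³·A⁻²
  (4) [kg·m²·s⁻²·A⁻²] · [s⁻¹] = kg·m²·s⁻³·A⁻²
  (5) V·A⁻¹ = J·C⁻¹·A⁻¹ = kg·m²·s⁻³·A⁻²
All reduce to kg·m²·s⁻³·A⁻² except (3), which is kg·m³·s⁻³·A⁻².

(3)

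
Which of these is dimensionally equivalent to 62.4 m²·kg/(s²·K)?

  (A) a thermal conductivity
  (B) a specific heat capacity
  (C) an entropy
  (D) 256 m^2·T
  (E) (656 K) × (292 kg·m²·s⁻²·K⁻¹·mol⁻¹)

(C)

Reference: kg·m²·s⁻²·K⁻¹.
Each option:
  (A) [thermal conductivity] = kg·m·s⁻³·K⁻¹
  (B) [specific heat capacity] = m²·s⁻²·K⁻¹
  (C) [entropy] = kg·m²·s⁻²·K⁻¹  ← same
  (D) T·m² = Wb·m⁻²·m² = kg·m²·s⁻²·A⁻¹
  (E) [K] · [kg·m²·s⁻²·K⁻¹·mol⁻¹] = kg·m²·s⁻²·mol⁻¹
Only (C) matches kg·m²·s⁻²·K⁻¹.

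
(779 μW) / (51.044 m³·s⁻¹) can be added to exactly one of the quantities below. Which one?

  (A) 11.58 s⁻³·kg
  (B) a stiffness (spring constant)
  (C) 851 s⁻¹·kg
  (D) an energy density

Reference: [kg·m²·s⁻³] / [m³·s⁻¹] = kg·m⁻¹·s⁻².
Each option:
  (A) kg·s⁻³
  (B) [stiffness (spring constant)] = kg·s⁻²
  (C) kg·s⁻¹
  (D) [energy density] = kg·m⁻¹·s⁻²  ← same
Only (D) matches kg·m⁻¹·s⁻².

(D)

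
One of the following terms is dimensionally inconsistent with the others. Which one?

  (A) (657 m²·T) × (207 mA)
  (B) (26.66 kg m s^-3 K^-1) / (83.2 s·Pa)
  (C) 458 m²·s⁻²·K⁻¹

Work out the base dimensions of each:
  (A) [kg·m²·s⁻²·A⁻¹] · [A] = kg·m²·s⁻²
  (B) [kg·m·s⁻³·K⁻¹] / [kg·m⁻¹·s⁻¹] = m²·s⁻²·K⁻¹
  (C) m²·s⁻²·K⁻¹
All reduce to m²·s⁻²·K⁻¹ except (A), which is kg·m²·s⁻².

(A)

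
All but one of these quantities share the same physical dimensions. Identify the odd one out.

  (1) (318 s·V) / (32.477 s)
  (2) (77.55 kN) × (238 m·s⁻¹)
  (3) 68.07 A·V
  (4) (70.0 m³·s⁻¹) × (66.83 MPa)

In SI base units:
  (1) [kg·m²·s⁻²·A⁻¹] / [s] = kg·m²·s⁻³·A⁻¹
  (2) [kg·m·s⁻²] · [m·s⁻¹] = kg·m²·s⁻³
  (3) V·A = J·C⁻¹·A = kg·m²·s⁻³
  (4) [m³·s⁻¹] · [kg·m⁻¹·s⁻²] = kg·m²·s⁻³
All reduce to kg·m²·s⁻³ except (1), which is kg·m²·s⁻³·A⁻¹.

(1)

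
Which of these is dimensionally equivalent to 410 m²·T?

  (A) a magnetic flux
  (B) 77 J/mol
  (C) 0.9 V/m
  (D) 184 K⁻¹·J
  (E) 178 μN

(A)

Reference: T·m² = Wb·m⁻²·m² = kg·m²·s⁻²·A⁻¹.
Each option:
  (A) [magnetic flux] = kg·m²·s⁻²·A⁻¹  ← same
  (B) J·mol⁻¹ = N·m·mol⁻¹ = kg·m²·s⁻²·mol⁻¹
  (C) V·m⁻¹ = J·C⁻¹·m⁻¹ = kg·m·s⁻³·A⁻¹
  (D) J·K⁻¹ = N·m·K⁻¹ = kg·m²·s⁻²·K⁻¹
  (E) N = kg·m·s⁻²
Only (A) matches kg·m²·s⁻²·A⁻¹.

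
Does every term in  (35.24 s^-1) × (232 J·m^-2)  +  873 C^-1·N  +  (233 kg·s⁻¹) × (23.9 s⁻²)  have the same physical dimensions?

No

Work out the base dimensions of each:
  (35.24 s^-1) × (232 J·m^-2):  [s⁻¹] · [kg·s⁻²] = kg·s⁻³
  873 C^-1·N:  N·C⁻¹ = kg·m·s⁻²·(s·A)⁻¹ = kg·m·s⁻³·A⁻¹
  (233 kg·s⁻¹) × (23.9 s⁻²):  [kg·s⁻¹] · [s⁻²] = kg·s⁻³
The terms do not share a single dimension (kg·m·s⁻³·A⁻¹ vs kg·s⁻³).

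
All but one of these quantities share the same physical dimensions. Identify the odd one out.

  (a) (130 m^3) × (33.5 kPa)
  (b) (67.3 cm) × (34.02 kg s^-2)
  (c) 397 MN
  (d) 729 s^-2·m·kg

(a)

In SI base units:
  (a) [m³] · [kg·m⁻¹·s⁻²] = kg·m²·s⁻²
  (b) [m] · [kg·s⁻²] = kg·m·s⁻²
  (c) N = kg·m·s⁻²
  (d) kg·m·s⁻²
All reduce to kg·m·s⁻² except (a), which is kg·m²·s⁻².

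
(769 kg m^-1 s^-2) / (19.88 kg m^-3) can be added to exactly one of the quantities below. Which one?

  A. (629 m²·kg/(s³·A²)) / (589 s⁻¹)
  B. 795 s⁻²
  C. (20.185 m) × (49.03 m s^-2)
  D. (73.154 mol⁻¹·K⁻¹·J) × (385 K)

Reference: [kg·m⁻¹·s⁻²] / [kg·m⁻³] = m²·s⁻².
Each option:
  A. [kg·m²·s⁻³·A⁻²] / [s⁻¹] = kg·m²·s⁻²·A⁻²
  B. s⁻²
  C. [m] · [m·s⁻²] = m²·s⁻²  ← same
  D. [kg·m²·s⁻²·K⁻¹·mol⁻¹] · [K] = kg·m²·s⁻²·mol⁻¹
Only C. matches m²·s⁻².

C.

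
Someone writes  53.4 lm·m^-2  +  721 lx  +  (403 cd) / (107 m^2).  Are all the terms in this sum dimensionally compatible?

Yes

In SI base units:
  53.4 lm·m^-2:  lm·m⁻² = cd·m⁻² = m⁻²·cd
  721 lx:  lx = lm·m⁻² = m⁻²·cd
  (403 cd) / (107 m^2):  [cd] / [m²] = m⁻²·cd
Every term reduces to m⁻²·cd.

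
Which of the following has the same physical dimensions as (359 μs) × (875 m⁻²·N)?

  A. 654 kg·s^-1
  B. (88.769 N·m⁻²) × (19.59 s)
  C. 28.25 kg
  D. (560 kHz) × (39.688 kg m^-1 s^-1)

Reference: [s] · [kg·m⁻¹·s⁻²] = kg·m⁻¹·s⁻¹.
Each option:
  A. kg·s⁻¹
  B. [kg·m⁻¹·s⁻²] · [s] = kg·m⁻¹·s⁻¹  ← same
  C. kg
  D. [s⁻¹] · [kg·m⁻¹·s⁻¹] = kg·m⁻¹·s⁻²
Only B. matches kg·m⁻¹·s⁻¹.

B.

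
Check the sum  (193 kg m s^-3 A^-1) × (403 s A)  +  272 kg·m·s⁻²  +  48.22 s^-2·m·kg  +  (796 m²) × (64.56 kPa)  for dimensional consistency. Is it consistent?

Yes

Work out the base dimensions of each:
  (193 kg m s^-3 A^-1) × (403 s A):  [kg·m·s⁻³·A⁻¹] · [s·A] = kg·m·s⁻²
  272 kg·m·s⁻²:  kg·m·s⁻²
  48.22 s^-2·m·kg:  kg·m·s⁻²
  (796 m²) × (64.56 kPa):  [m²] · [kg·m⁻¹·s⁻²] = kg·m·s⁻²
Every term reduces to kg·m·s⁻².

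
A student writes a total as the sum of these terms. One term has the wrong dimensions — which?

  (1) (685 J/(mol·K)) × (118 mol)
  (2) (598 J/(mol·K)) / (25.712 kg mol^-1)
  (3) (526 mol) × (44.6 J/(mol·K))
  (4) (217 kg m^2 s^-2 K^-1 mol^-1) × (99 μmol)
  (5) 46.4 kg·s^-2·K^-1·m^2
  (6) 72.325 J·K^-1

(2)

Work out the base dimensions of each:
  (1) [kg·m²·s⁻²·K⁻¹·mol⁻¹] · [mol] = kg·m²·s⁻²·K⁻¹
  (2) [kg·m²·s⁻²·K⁻¹·mol⁻¹] / [kg·mol⁻¹] = m²·s⁻²·K⁻¹
  (3) [mol] · [kg·m²·s⁻²·K⁻¹·mol⁻¹] = kg·m²·s⁻²·K⁻¹
  (4) [kg·m²·s⁻²·K⁻¹·mol⁻¹] · [mol] = kg·m²·s⁻²·K⁻¹
  (5) kg·m²·s⁻²·K⁻¹
  (6) J·K⁻¹ = N·m·K⁻¹ = kg·m²·s⁻²·K⁻¹
All reduce to kg·m²·s⁻²·K⁻¹ except (2), which is m²·s⁻²·K⁻¹.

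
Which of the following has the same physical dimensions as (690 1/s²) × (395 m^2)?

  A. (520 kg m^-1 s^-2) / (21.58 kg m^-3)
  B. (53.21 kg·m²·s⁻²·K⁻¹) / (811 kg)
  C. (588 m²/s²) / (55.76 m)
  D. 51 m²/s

A.

Reference: [s⁻²] · [m²] = m²·s⁻².
Each option:
  A. [kg·m⁻¹·s⁻²] / [kg·m⁻³] = m²·s⁻²  ← same
  B. [kg·m²·s⁻²·K⁻¹] / [kg] = m²·s⁻²·K⁻¹
  C. [m²·s⁻²] / [m] = m·s⁻²
  D. m²·s⁻¹
Only A. matches m²·s⁻².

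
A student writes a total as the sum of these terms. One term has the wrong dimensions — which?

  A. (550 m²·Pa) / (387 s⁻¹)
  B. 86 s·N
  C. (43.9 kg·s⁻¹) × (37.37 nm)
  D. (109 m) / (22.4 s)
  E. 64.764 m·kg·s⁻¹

Work out the base dimensions of each:
  A. [kg·m·s⁻²] / [s⁻¹] = kg·m·s⁻¹
  B. N·s = kg·m·s⁻²·s = kg·m·s⁻¹
  C. [kg·s⁻¹] · [m] = kg·m·s⁻¹
  D. [m] / [s] = m·s⁻¹
  E. kg·m·s⁻¹
All reduce to kg·m·s⁻¹ except D., which is m·s⁻¹.

D.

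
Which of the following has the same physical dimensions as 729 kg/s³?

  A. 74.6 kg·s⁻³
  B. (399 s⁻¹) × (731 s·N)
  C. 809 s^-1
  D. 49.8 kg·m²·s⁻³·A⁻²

Reference: kg·s⁻³.
Each option:
  A. kg·s⁻³  ← same
  B. [s⁻¹] · [kg·m·s⁻¹] = kg·m·s⁻²
  C. s⁻¹
  D. kg·m²·s⁻³·A⁻²
Only A. matches kg·s⁻³.

A.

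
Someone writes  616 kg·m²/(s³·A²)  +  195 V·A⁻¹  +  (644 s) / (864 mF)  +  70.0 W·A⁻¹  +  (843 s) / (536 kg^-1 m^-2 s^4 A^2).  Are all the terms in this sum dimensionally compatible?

No

Work out the base dimensions of each:
  616 kg·m²/(s³·A²):  kg·m²·s⁻³·A⁻²
  195 V·A⁻¹:  V·A⁻¹ = J·C⁻¹·A⁻¹ = kg·m²·s⁻³·A⁻²
  (644 s) / (864 mF):  [s] / [kg⁻¹·m⁻²·s⁴·A²] = kg·m²·s⁻³·A⁻²
  70.0 W·A⁻¹:  W·A⁻¹ = J·s⁻¹·A⁻¹ = kg·m²·s⁻³·A⁻¹
  (843 s) / (536 kg^-1 m^-2 s^4 A^2):  [s] / [kg⁻¹·m⁻²·s⁴·A²] = kg·m²·s⁻³·A⁻²
The terms do not share a single dimension (kg·m²·s⁻³·A⁻² vs kg·m²·s⁻³·A⁻¹).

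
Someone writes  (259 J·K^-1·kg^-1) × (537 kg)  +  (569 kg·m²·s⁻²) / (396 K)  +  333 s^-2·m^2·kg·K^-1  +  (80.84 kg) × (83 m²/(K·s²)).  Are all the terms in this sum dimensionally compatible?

Yes

Reduce each to base SI dimensions:
  (259 J·K^-1·kg^-1) × (537 kg):  [m²·s⁻²·K⁻¹] · [kg] = kg·m²·s⁻²·K⁻¹
  (569 kg·m²·s⁻²) / (396 K):  [kg·m²·s⁻²] / [K] = kg·m²·s⁻²·K⁻¹
  333 s^-2·m^2·kg·K^-1:  kg·m²·s⁻²·K⁻¹
  (80.84 kg) × (83 m²/(K·s²)):  [kg] · [m²·s⁻²·K⁻¹] = kg·m²·s⁻²·K⁻¹
Every term reduces to kg·m²·s⁻²·K⁻¹.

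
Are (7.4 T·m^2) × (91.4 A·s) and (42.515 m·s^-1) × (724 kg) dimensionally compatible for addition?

Dimensions:
  (7.4 T·m^2) × (91.4 A·s):  [kg·m²·s⁻²·A⁻¹] · [s·A] = kg·m²·s⁻¹
  (42.515 m·s^-1) × (724 kg):  [m·s⁻¹] · [kg] = kg·m·s⁻¹
kg·m²·s⁻¹ ≠ kg·m·s⁻¹, so they cannot be added.

No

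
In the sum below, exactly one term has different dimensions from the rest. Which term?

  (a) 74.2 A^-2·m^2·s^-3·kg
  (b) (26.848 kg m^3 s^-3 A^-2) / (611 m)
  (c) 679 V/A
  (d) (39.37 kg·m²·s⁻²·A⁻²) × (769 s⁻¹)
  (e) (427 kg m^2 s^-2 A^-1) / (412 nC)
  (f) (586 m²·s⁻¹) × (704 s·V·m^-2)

(f)

Expand each in SI base units:
  (a) kg·m²·s⁻³·A⁻²
  (b) [kg·m³·s⁻³·A⁻²] / [m] = kg·m²·s⁻³·A⁻²
  (c) V·A⁻¹ = J·C⁻¹·A⁻¹ = kg·m²·s⁻³·A⁻²
  (d) [kg·m²·s⁻²·A⁻²] · [s⁻¹] = kg·m²·s⁻³·A⁻²
  (e) [kg·m²·s⁻²·A⁻¹] / [s·A] = kg·m²·s⁻³·A⁻²
  (f) [m²·s⁻¹] · [kg·s⁻²·A⁻¹] = kg·m²·s⁻³·A⁻¹
All reduce to kg·m²·s⁻³·A⁻² except (f), which is kg·m²·s⁻³·A⁻¹.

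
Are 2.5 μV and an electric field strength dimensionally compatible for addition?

No

Reduce each to base SI dimensions:
  2.5 μV:  V = J·C⁻¹ = kg·m²·s⁻³·A⁻¹
  an electric field strength:  [electric field strength] = kg·m·s⁻³·A⁻¹
kg·m²·s⁻³·A⁻¹ ≠ kg·m·s⁻³·A⁻¹, so they cannot be added.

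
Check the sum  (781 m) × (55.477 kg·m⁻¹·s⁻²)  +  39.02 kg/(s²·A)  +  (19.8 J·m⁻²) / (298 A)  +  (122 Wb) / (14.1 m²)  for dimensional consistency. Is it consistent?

Reduce each to base SI dimensions:
  (781 m) × (55.477 kg·m⁻¹·s⁻²):  [m] · [kg·m⁻¹·s⁻²] = kg·s⁻²
  39.02 kg/(s²·A):  kg·s⁻²·A⁻¹
  (19.8 J·m⁻²) / (298 A):  [kg·s⁻²] / [A] = kg·s⁻²·A⁻¹
  (122 Wb) / (14.1 m²):  [kg·m²·s⁻²·A⁻¹] / [m²] = kg·s⁻²·A⁻¹
The terms do not share a single dimension (kg·s⁻² vs kg·s⁻²·A⁻¹).

No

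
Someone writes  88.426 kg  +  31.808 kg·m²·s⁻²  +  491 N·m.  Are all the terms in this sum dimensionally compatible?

Expand each in SI base units:
  88.426 kg:  kg
  31.808 kg·m²·s⁻²:  kg·m²·s⁻²
  491 N·m:  N·m = kg·m·s⁻²·m = kg·m²·s⁻²
The terms do not share a single dimension (kg vs kg·m²·s⁻²).

No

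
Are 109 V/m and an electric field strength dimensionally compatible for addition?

Yes

Expand each in SI base units:
  109 V/m:  V·m⁻¹ = J·C⁻¹·m⁻¹ = kg·m·s⁻³·A⁻¹
  an electric field strength:  [electric field strength] = kg·m·s⁻³·A⁻¹
Both are kg·m·s⁻³·A⁻¹, so they have the same dimensions and can be added.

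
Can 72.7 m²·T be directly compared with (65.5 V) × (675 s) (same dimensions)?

Yes

Work out the base dimensions of each:
  72.7 m²·T:  T·m² = Wb·m⁻²·m² = kg·m²·s⁻²·A⁻¹
  (65.5 V) × (675 s):  [kg·m²·s⁻³·A⁻¹] · [s] = kg·m²·s⁻²·A⁻¹
Both are kg·m²·s⁻²·A⁻¹, so they have the same dimensions and can be added.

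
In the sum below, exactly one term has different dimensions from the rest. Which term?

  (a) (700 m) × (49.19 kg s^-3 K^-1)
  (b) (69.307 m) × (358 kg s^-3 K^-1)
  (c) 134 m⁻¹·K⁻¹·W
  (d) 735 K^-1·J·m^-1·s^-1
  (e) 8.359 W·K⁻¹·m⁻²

Work out the base dimensions of each:
  (a) [m] · [kg·s⁻³·K⁻¹] = kg·m·s⁻³·K⁻¹
  (b) [m] · [kg·s⁻³·K⁻¹] = kg·m·s⁻³·K⁻¹
  (c) W·m⁻¹·K⁻¹ = J·s⁻¹·m⁻¹·K⁻¹ = kg·m·s⁻³·K⁻¹
  (d) J·s⁻¹·m⁻¹·K⁻¹ = N·m·s⁻¹·m⁻¹·K⁻¹ = kg·m·s⁻³·K⁻¹
  (e) W·m⁻²·K⁻¹ = J·s⁻¹·m⁻²·K⁻¹ = kg·s⁻³·K⁻¹
All reduce to kg·m·s⁻³·K⁻¹ except (e), which is kg·s⁻³·K⁻¹.

(e)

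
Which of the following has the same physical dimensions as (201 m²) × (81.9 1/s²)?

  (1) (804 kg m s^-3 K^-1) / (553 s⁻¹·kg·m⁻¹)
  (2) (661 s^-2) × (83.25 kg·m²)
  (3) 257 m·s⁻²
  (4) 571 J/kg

Reference: [m²] · [s⁻²] = m²·s⁻².
Each option:
  (1) [kg·m·s⁻³·K⁻¹] / [kg·m⁻¹·s⁻¹] = m²·s⁻²·K⁻¹
  (2) [s⁻²] · [kg·m²] = kg·m²·s⁻²
  (3) m·s⁻²
  (4) J·kg⁻¹ = N·m·kg⁻¹ = m²·s⁻²  ← same
Only (4) matches m²·s⁻².

(4)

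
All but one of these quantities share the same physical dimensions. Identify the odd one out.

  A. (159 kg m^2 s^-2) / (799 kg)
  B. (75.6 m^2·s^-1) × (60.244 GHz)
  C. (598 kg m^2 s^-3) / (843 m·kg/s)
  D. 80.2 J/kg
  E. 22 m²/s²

C.

Expand each in SI base units:
  A. [kg·m²·s⁻²] / [kg] = m²·s⁻²
  B. [m²·s⁻¹] · [s⁻¹] = m²·s⁻²
  C. [kg·m²·s⁻³] / [kg·m·s⁻¹] = m·s⁻²
  D. J·kg⁻¹ = N·m·kg⁻¹ = m²·s⁻²
  E. m²·s⁻²
All reduce to m²·s⁻² except C., which is m·s⁻².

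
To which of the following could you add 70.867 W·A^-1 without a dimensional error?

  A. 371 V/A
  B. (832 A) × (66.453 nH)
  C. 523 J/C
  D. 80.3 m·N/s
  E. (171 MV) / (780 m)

C.

Reference: W·A⁻¹ = J·s⁻¹·A⁻¹ = kg·m²·s⁻³·A⁻¹.
Each option:
  A. V·A⁻¹ = J·C⁻¹·A⁻¹ = kg·m²·s⁻³·A⁻²
  B. [A] · [kg·m²·s⁻²·A⁻²] = kg·m²·s⁻²·A⁻¹
  C. J·C⁻¹ = N·m·(s·A)⁻¹ = kg·m²·s⁻³·A⁻¹  ← same
  D. N·m·s⁻¹ = kg·m·s⁻²·m·s⁻¹ = kg·m²·s⁻³
  E. [kg·m²·s⁻³·A⁻¹] / [m] = kg·m·s⁻³·A⁻¹
Only C. matches kg·m²·s⁻³·A⁻¹.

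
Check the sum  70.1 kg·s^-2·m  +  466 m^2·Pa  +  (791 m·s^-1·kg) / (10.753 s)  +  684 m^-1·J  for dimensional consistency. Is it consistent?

Yes

In SI base units:
  70.1 kg·s^-2·m:  kg·m·s⁻²
  466 m^2·Pa:  Pa·m² = N·m⁻²·m² = kg·m·s⁻²
  (791 m·s^-1·kg) / (10.753 s):  [kg·m·s⁻¹] / [s] = kg·m·s⁻²
  684 m^-1·J:  J·m⁻¹ = N·m·m⁻¹ = kg·m·s⁻²
Every term reduces to kg·m·s⁻².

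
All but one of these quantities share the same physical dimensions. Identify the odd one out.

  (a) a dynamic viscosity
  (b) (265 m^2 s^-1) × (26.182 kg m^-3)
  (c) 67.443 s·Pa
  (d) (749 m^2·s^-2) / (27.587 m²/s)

Expand each in SI base units:
  (a) [dynamic viscosity] = kg·m⁻¹·s⁻¹
  (b) [m²·s⁻¹] · [kg·m⁻³] = kg·m⁻¹·s⁻¹
  (c) Pa·s = N·m⁻²·s = kg·m⁻¹·s⁻¹
  (d) [m²·s⁻²] / [m²·s⁻¹] = s⁻¹
All reduce to kg·m⁻¹·s⁻¹ except (d), which is s⁻¹.

(d)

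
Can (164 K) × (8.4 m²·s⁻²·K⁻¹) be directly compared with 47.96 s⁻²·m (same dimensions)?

No

Work out the base dimensions of each:
  (164 K) × (8.4 m²·s⁻²·K⁻¹):  [K] · [m²·s⁻²·K⁻¹] = m²·s⁻²
  47.96 s⁻²·m:  m·s⁻²
m²·s⁻² ≠ m·s⁻², so they cannot be added.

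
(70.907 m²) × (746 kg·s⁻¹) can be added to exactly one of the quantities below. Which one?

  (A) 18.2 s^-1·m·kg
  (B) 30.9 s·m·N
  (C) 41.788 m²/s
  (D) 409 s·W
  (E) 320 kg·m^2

(B)

Reference: [m²] · [kg·s⁻¹] = kg·m²·s⁻¹.
Each option:
  (A) kg·m·s⁻¹
  (B) N·m·s = kg·m·s⁻²·m·s = kg·m²·s⁻¹  ← same
  (C) m²·s⁻¹
  (D) W·s = J·s⁻¹·s = kg·m²·s⁻²
  (E) kg·m²
Only (B) matches kg·m²·s⁻¹.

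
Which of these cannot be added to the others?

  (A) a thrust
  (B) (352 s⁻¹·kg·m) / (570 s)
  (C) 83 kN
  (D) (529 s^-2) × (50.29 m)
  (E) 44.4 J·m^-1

Dimensions:
  (A) [thrust] = kg·m·s⁻²
  (B) [kg·m·s⁻¹] / [s] = kg·m·s⁻²
  (C) N = kg·m·s⁻²
  (D) [s⁻²] · [m] = m·s⁻²
  (E) J·m⁻¹ = N·m·m⁻¹ = kg·m·s⁻²
All reduce to kg·m·s⁻² except (D), which is m·s⁻².

(D)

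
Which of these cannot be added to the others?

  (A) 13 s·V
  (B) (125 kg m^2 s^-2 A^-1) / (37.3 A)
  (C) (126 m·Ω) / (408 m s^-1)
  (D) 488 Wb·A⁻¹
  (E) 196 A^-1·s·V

(A)

Dimensions:
  (A) V·s = J·C⁻¹·s = kg·m²·s⁻²·A⁻¹
  (B) [kg·m²·s⁻²·A⁻¹] / [A] = kg·m²·s⁻²·A⁻²
  (C) [kg·m³·s⁻³·A⁻²] / [m·s⁻¹] = kg·m²·s⁻²·A⁻²
  (D) Wb·A⁻¹ = V·s·A⁻¹ = kg·m²·s⁻²·A⁻²
  (E) V·s·A⁻¹ = J·C⁻¹·s·A⁻¹ = kg·m²·s⁻²·A⁻²
All reduce to kg·m²·s⁻²·A⁻² except (A), which is kg·m²·s⁻²·A⁻¹.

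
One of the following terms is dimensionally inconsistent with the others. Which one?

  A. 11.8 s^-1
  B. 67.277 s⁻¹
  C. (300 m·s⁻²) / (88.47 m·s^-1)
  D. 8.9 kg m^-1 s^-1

D.

Work out the base dimensions of each:
  A. s⁻¹
  B. s⁻¹
  C. [m·s⁻²] / [m·s⁻¹] = s⁻¹
  D. kg·m⁻¹·s⁻¹
All reduce to s⁻¹ except D., which is kg·m⁻¹·s⁻¹.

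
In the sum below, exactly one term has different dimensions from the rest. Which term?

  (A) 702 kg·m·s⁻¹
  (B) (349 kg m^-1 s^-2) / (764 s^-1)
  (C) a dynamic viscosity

(A)

Work out the base dimensions of each:
  (A) kg·m·s⁻¹
  (B) [kg·m⁻¹·s⁻²] / [s⁻¹] = kg·m⁻¹·s⁻¹
  (C) [dynamic viscosity] = kg·m⁻¹·s⁻¹
All reduce to kg·m⁻¹·s⁻¹ except (A), which is kg·m·s⁻¹.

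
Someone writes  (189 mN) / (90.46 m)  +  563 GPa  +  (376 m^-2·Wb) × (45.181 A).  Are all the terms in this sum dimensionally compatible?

No

In SI base units:
  (189 mN) / (90.46 m):  [kg·m·s⁻²] / [m] = kg·s⁻²
  563 GPa:  Pa = N·m⁻² = kg·m⁻¹·s⁻²
  (376 m^-2·Wb) × (45.181 A):  [kg·s⁻²·A⁻¹] · [A] = kg·s⁻²
The terms do not share a single dimension (kg·m⁻¹·s⁻² vs kg·s⁻²).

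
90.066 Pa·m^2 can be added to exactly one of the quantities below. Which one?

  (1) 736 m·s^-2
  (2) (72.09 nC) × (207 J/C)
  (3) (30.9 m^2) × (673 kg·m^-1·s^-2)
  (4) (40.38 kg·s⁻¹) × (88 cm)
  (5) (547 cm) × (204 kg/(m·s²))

Reference: Pa·m² = N·m⁻²·m² = kg·m·s⁻².
Each option:
  (1) m·s⁻²
  (2) [s·A] · [kg·m²·s⁻³·A⁻¹] = kg·m²·s⁻²
  (3) [m²] · [kg·m⁻¹·s⁻²] = kg·m·s⁻²  ← same
  (4) [kg·s⁻¹] · [m] = kg·m·s⁻¹
  (5) [m] · [kg·m⁻¹·s⁻²] = kg·s⁻²
Only (3) matches kg·m·s⁻².

(3)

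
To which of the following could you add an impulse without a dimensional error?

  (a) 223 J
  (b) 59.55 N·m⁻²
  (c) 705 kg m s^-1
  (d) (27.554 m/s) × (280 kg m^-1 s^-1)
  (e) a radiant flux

Reference: [impulse] = kg·m·s⁻¹.
Each option:
  (a) J = N·m = kg·m²·s⁻²
  (b) N·m⁻² = kg·m·s⁻²·m⁻² = kg·m⁻¹·s⁻²
  (c) kg·m·s⁻¹  ← same
  (d) [m·s⁻¹] · [kg·m⁻¹·s⁻¹] = kg·s⁻²
  (e) [radiant flux] = kg·m²·s⁻³
Only (c) matches kg·m·s⁻¹.

(c)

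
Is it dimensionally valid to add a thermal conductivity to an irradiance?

No

Reduce each to base SI dimensions:
  a thermal conductivity:  [thermal conductivity] = kg·m·s⁻³·K⁻¹
  an irradiance:  [irradiance] = kg·s⁻³
kg·m·s⁻³·K⁻¹ ≠ kg·s⁻³, so they cannot be added.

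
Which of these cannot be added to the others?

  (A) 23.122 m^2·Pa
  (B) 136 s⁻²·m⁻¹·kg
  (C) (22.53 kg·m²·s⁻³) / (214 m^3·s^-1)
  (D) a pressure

In SI base units:
  (A) Pa·m² = N·m⁻²·m² = kg·m·s⁻²
  (B) kg·m⁻¹·s⁻²
  (C) [kg·m²·s⁻³] / [m³·s⁻¹] = kg·m⁻¹·s⁻²
  (D) [pressure] = kg·m⁻¹·s⁻²
All reduce to kg·m⁻¹·s⁻² except (A), which is kg·m·s⁻².

(A)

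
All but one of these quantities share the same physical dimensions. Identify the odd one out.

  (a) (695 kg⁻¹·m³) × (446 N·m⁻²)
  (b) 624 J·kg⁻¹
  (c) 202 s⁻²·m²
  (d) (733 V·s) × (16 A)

(d)

In SI base units:
  (a) [kg⁻¹·m³] · [kg·m⁻¹·s⁻²] = m²·s⁻²
  (b) J·kg⁻¹ = N·m·kg⁻¹ = m²·s⁻²
  (c) m²·s⁻²
  (d) [kg·m²·s⁻²·A⁻¹] · [A] = kg·m²·s⁻²
All reduce to m²·s⁻² except (d), which is kg·m²·s⁻².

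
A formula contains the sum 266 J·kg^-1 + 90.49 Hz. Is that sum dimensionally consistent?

Reduce each to base SI dimensions:
  266 J·kg^-1:  J·kg⁻¹ = N·m·kg⁻¹ = m²·s⁻²
  90.49 Hz:  Hz = s⁻¹
m²·s⁻² ≠ s⁻¹, so they cannot be added.

No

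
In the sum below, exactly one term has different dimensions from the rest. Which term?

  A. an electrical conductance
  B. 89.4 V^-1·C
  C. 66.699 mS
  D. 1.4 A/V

Reduce each to base SI dimensions:
  A. [electrical conductance] = kg⁻¹·m⁻²·s³·A²
  B. C·V⁻¹ = s·A·(J·C⁻¹)⁻¹ = kg⁻¹·m⁻²·s⁴·A²
  C. S = Ω⁻¹ = kg⁻¹·m⁻²·s³·A²
  D. A·V⁻¹ = A·(J·C⁻¹)⁻¹ = kg⁻¹·m⁻²·s³·A²
All reduce to kg⁻¹·m⁻²·s³·A² except B., which is kg⁻¹·m⁻²·s⁴·A².

B.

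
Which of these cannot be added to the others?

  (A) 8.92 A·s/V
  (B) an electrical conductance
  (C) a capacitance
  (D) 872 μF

Dimensions:
  (A) A·s·V⁻¹ = A·s·(J·C⁻¹)⁻¹ = kg⁻¹·m⁻²·s⁴·A²
  (B) [electrical conductance] = kg⁻¹·m⁻²·s³·A²
  (C) [capacitance] = kg⁻¹·m⁻²·s⁴·A²
  (D) F = C·V⁻¹ = kg⁻¹·m⁻²·s⁴·A²
All reduce to kg⁻¹·m⁻²·s⁴·A² except (B), which is kg⁻¹·m⁻²·s³·A².

(B)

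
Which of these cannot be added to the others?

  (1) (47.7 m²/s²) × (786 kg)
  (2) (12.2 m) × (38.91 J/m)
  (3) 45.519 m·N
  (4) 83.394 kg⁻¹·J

(4)

Dimensions:
  (1) [m²·s⁻²] · [kg] = kg·m²·s⁻²
  (2) [m] · [kg·m·s⁻²] = kg·m²·s⁻²
  (3) N·m = kg·m·s⁻²·m = kg·m²·s⁻²
  (4) J·kg⁻¹ = N·m·kg⁻¹ = m²·s⁻²
All reduce to kg·m²·s⁻² except (4), which is m²·s⁻².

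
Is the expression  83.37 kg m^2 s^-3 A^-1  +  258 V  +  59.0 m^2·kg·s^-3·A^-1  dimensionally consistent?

In SI base units:
  83.37 kg m^2 s^-3 A^-1:  kg·m²·s⁻³·A⁻¹
  258 V:  V = J·C⁻¹ = kg·m²·s⁻³·A⁻¹
  59.0 m^2·kg·s^-3·A^-1:  kg·m²·s⁻³·A⁻¹
Every term reduces to kg·m²·s⁻³·A⁻¹.

Yes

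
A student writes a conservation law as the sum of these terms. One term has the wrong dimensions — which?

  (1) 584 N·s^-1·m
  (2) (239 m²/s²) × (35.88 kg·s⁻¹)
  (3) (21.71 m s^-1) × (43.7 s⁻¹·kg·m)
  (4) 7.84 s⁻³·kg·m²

Dimensions:
  (1) N·m·s⁻¹ = kg·m·s⁻²·m·s⁻¹ = kg·m²·s⁻³
  (2) [m²·s⁻²] · [kg·s⁻¹] = kg·m²·s⁻³
  (3) [m·s⁻¹] · [kg·m·s⁻¹] = kg·m²·s⁻²
  (4) kg·m²·s⁻³
All reduce to kg·m²·s⁻³ except (3), which is kg·m²·s⁻².

(3)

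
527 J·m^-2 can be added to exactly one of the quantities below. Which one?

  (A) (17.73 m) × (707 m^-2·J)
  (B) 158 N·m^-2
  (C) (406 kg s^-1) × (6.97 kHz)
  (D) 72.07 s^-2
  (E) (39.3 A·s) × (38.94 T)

(C)

Reference: J·m⁻² = N·m·m⁻² = kg·s⁻².
Each option:
  (A) [m] · [kg·s⁻²] = kg·m·s⁻²
  (B) N·m⁻² = kg·m·s⁻²·m⁻² = kg·m⁻¹·s⁻²
  (C) [kg·s⁻¹] · [s⁻¹] = kg·s⁻²  ← same
  (D) s⁻²
  (E) [s·A] · [kg·s⁻²·A⁻¹] = kg·s⁻¹
Only (C) matches kg·s⁻².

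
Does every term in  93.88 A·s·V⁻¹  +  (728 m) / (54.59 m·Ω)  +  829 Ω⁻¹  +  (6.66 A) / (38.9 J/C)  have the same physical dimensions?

Dimensions:
  93.88 A·s·V⁻¹:  A·s·V⁻¹ = A·s·(J·C⁻¹)⁻¹ = kg⁻¹·m⁻²·s⁴·A²
  (728 m) / (54.59 m·Ω):  [m] / [kg·m³·s⁻³·A⁻²] = kg⁻¹·m⁻²·s³·A²
  829 Ω⁻¹:  Ω⁻¹ = (V·A⁻¹)⁻¹ = kg⁻¹·m⁻²·s³·A²
  (6.66 A) / (38.9 J/C):  [A] / [kg·m²·s⁻³·A⁻¹] = kg⁻¹·m⁻²·s³·A²
The terms do not share a single dimension (kg⁻¹·m⁻²·s³·A² vs kg⁻¹·m⁻²·s⁴·A²).

No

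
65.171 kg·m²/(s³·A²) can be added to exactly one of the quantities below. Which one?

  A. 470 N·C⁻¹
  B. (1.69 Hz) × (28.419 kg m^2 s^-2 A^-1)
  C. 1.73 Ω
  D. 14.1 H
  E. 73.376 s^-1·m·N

Reference: kg·m²·s⁻³·A⁻².
Each option:
  A. N·C⁻¹ = kg·m·s⁻²·(s·A)⁻¹ = kg·m·s⁻³·A⁻¹
  B. [s⁻¹] · [kg·m²·s⁻²·A⁻¹] = kg·m²·s⁻³·A⁻¹
  C. Ω = V·A⁻¹ = kg·m²·s⁻³·A⁻²  ← same
  D. H = V·s·A⁻¹ = kg·m²·s⁻²·A⁻²
  E. N·m·s⁻¹ = kg·m·s⁻²·m·s⁻¹ = kg·m²·s⁻³
Only C. matches kg·m²·s⁻³·A⁻².

C.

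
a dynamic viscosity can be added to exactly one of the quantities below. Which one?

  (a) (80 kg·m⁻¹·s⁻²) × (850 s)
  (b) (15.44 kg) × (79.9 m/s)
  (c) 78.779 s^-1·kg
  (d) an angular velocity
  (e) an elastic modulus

(a)

Reference: [dynamic viscosity] = kg·m⁻¹·s⁻¹.
Each option:
  (a) [kg·m⁻¹·s⁻²] · [s] = kg·m⁻¹·s⁻¹  ← same
  (b) [kg] · [m·s⁻¹] = kg·m·s⁻¹
  (c) kg·s⁻¹
  (d) [angular velocity] = s⁻¹
  (e) [elastic modulus] = kg·m⁻¹·s⁻²
Only (a) matches kg·m⁻¹·s⁻¹.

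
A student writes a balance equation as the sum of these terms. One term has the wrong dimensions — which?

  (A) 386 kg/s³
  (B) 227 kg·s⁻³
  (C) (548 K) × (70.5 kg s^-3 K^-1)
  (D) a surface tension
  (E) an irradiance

(D)

Expand each in SI base units:
  (A) kg·s⁻³
  (B) kg·s⁻³
  (C) [K] · [kg·s⁻³·K⁻¹] = kg·s⁻³
  (D) [surface tension] = kg·s⁻²
  (E) [irradiance] = kg·s⁻³
All reduce to kg·s⁻³ except (D), which is kg·s⁻².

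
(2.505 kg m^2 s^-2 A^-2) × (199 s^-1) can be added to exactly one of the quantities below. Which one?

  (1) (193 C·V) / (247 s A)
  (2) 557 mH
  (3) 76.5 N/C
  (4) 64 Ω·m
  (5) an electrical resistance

(5)

Reference: [kg·m²·s⁻²·A⁻²] · [s⁻¹] = kg·m²·s⁻³·A⁻².
Each option:
  (1) [kg·m²·s⁻²] / [s·A] = kg·m²·s⁻³·A⁻¹
  (2) H = V·s·A⁻¹ = kg·m²·s⁻²·A⁻²
  (3) N·C⁻¹ = kg·m·s⁻²·(s·A)⁻¹ = kg·m·s⁻³·A⁻¹
  (4) Ω·m = V·A⁻¹·m = kg·m³·s⁻³·A⁻²
  (5) [electrical resistance] = kg·m²·s⁻³·A⁻²  ← same
Only (5) matches kg·m²·s⁻³·A⁻².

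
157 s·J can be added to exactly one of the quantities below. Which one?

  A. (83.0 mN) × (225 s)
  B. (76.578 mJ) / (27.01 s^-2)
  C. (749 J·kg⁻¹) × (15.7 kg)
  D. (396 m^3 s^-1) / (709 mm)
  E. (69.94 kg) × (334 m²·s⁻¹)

E.

Reference: J·s = N·m·s = kg·m²·s⁻¹.
Each option:
  A. [kg·m·s⁻²] · [s] = kg·m·s⁻¹
  B. [kg·m²·s⁻²] / [s⁻²] = kg·m²
  C. [m²·s⁻²] · [kg] = kg·m²·s⁻²
  D. [m³·s⁻¹] / [m] = m²·s⁻¹
  E. [kg] · [m²·s⁻¹] = kg·m²·s⁻¹  ← same
Only E. matches kg·m²·s⁻¹.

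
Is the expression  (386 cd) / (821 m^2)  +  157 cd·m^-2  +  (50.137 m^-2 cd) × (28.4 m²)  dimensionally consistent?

In SI base units:
  (386 cd) / (821 m^2):  [cd] / [m²] = m⁻²·cd
  157 cd·m^-2:  cd·m⁻² = m⁻²·cd
  (50.137 m^-2 cd) × (28.4 m²):  [m⁻²·cd] · [m²] = cd
The terms do not share a single dimension (cd vs m⁻²·cd).

No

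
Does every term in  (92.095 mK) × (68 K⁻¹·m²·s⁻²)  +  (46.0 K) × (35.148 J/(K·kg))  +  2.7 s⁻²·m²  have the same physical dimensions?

Reduce each to base SI dimensions:
  (92.095 mK) × (68 K⁻¹·m²·s⁻²):  [K] · [m²·s⁻²·K⁻¹] = m²·s⁻²
  (46.0 K) × (35.148 J/(K·kg)):  [K] · [m²·s⁻²·K⁻¹] = m²·s⁻²
  2.7 s⁻²·m²:  m²·s⁻²
Every term reduces to m²·s⁻².

Yes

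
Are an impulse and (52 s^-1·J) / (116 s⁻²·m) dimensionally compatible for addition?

In SI base units:
  an impulse:  [impulse] = kg·m·s⁻¹
  (52 s^-1·J) / (116 s⁻²·m):  [kg·m²·s⁻³] / [m·s⁻²] = kg·m·s⁻¹
Both are kg·m·s⁻¹, so they have the same dimensions and can be added.

Yes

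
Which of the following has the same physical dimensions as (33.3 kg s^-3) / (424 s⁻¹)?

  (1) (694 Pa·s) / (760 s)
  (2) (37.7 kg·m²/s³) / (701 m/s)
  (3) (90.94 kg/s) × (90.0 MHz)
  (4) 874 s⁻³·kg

Reference: [kg·s⁻³] / [s⁻¹] = kg·s⁻².
Each option:
  (1) [kg·m⁻¹·s⁻¹] / [s] = kg·m⁻¹·s⁻²
  (2) [kg·m²·s⁻³] / [m·s⁻¹] = kg·m·s⁻²
  (3) [kg·s⁻¹] · [s⁻¹] = kg·s⁻²  ← same
  (4) kg·s⁻³
Only (3) matches kg·s⁻².

(3)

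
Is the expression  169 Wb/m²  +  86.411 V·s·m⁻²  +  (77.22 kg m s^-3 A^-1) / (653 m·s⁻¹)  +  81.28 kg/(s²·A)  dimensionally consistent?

Expand each in SI base units:
  169 Wb/m²:  Wb·m⁻² = V·s·m⁻² = kg·s⁻²·A⁻¹
  86.411 V·s·m⁻²:  V·s·m⁻² = J·C⁻¹·s·m⁻² = kg·s⁻²·A⁻¹
  (77.22 kg m s^-3 A^-1) / (653 m·s⁻¹):  [kg·m·s⁻³·A⁻¹] / [m·s⁻¹] = kg·s⁻²·A⁻¹
  81.28 kg/(s²·A):  kg·s⁻²·A⁻¹
Every term reduces to kg·s⁻²·A⁻¹.

Yes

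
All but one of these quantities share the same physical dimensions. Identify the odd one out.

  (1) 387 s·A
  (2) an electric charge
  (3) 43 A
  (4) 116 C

Expand each in SI base units:
  (1) A·s = s·A
  (2) [electric charge] = s·A
  (3) A
  (4) C = s·A
All reduce to s·A except (3), which is A.

(3)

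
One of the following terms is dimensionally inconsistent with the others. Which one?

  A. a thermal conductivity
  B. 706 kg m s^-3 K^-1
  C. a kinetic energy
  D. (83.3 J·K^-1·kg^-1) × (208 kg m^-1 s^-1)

Work out the base dimensions of each:
  A. [thermal conductivity] = kg·m·s⁻³·K⁻¹
  B. kg·m·s⁻³·K⁻¹
  C. [kinetic energy] = kg·m²·s⁻²
  D. [m²·s⁻²·K⁻¹] · [kg·m⁻¹·s⁻¹] = kg·m·s⁻³·K⁻¹
All reduce to kg·m·s⁻³·K⁻¹ except C., which is kg·m²·s⁻².

C.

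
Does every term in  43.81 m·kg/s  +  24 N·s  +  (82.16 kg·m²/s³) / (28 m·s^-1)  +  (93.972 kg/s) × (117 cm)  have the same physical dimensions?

No

Reduce each to base SI dimensions:
  43.81 m·kg/s:  kg·m·s⁻¹
  24 N·s:  N·s = kg·m·s⁻²·s = kg·m·s⁻¹
  (82.16 kg·m²/s³) / (28 m·s^-1):  [kg·m²·s⁻³] / [m·s⁻¹] = kg·m·s⁻²
  (93.972 kg/s) × (117 cm):  [kg·s⁻¹] · [m] = kg·m·s⁻¹
The terms do not share a single dimension (kg·m·s⁻² vs kg·m·s⁻¹).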